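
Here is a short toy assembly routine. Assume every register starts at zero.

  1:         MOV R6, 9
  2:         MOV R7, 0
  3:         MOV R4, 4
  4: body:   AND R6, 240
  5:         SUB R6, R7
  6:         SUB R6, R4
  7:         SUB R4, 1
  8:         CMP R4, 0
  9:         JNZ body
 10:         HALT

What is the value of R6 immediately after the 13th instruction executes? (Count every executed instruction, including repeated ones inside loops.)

237

R6=9
R7=0
R4=4
R6=9&240=0
R6=0-0=0
R6=0-4=-4
R4=4-1=3
CMP R4, 0  (cmp 3,0)
JNZ body: taken
R6=(-4)&240=240
R6=240-0=240
R6=240-3=237
R4=3-1=2
After step 13: R6 = 237.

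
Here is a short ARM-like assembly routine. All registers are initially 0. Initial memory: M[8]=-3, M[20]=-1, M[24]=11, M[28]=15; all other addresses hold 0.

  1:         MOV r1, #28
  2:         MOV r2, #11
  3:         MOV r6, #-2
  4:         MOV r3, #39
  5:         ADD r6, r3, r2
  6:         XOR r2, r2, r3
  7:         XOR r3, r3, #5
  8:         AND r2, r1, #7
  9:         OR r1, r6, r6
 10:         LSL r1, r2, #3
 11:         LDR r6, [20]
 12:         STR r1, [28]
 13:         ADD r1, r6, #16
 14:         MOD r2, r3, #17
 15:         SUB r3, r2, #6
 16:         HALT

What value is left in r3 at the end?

MOV r1, #28 → r1=28
MOV r2, #11 → r2=11
MOV r6, #-2 → r6=-2
MOV r3, #39 → r3=39
ADD r6, r3, r2 → r6=39+11=50
XOR r2, r2, r3 → r2=11^39=44
XOR r3, r3, #5 → r3=39^5=34
AND r2, r1, #7 → r2=28&7=4
OR r1, r6, r6 → r1=50|50=50
LSL r1, r2, #3 → r1=4<<3=32
LDR r6, [20] → r6=M[20]=-1
STR r1, [28] → M[28]=32
ADD r1, r6, #16 → r1=(-1)+16=15
MOD r2, r3, #17 → r2=34%17=0
SUB r3, r2, #6 → r3=0-6=-6
halt.

-6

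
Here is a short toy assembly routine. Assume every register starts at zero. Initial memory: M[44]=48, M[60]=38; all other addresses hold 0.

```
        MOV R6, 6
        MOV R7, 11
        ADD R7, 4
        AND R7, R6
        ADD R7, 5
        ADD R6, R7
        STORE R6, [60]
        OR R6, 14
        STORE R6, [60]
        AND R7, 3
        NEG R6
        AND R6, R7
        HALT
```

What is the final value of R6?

after MOV R6, 6: R6=6
after MOV R7, 11: R7=11
after ADD R7, 4: R7=11+4=15
after AND R7, R6: R7=15&6=6
after ADD R7, 5: R7=6+5=11
after ADD R6, R7: R6=6+11=17
STORE R6, [60] → M[60]=17
after OR R6, 14: R6=17|14=31
STORE R6, [60] → M[60]=31
after AND R7, 3: R7=11&3=3
after NEG R6: R6=-(31)=-31
after AND R6, R7: R6=(-31)&3=1
halt.

1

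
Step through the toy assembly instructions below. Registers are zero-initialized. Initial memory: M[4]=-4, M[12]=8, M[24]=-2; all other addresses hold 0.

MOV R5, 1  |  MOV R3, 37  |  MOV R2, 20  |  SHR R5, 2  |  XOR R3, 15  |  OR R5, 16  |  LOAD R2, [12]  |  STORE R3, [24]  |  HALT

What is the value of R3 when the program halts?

after MOV R5, 1: R5=1
after MOV R3, 37: R3=37
after MOV R2, 20: R2=20
after SHR R5, 2: R5=1>>2=0
after XOR R3, 15: R3=37^15=42
after OR R5, 16: R5=0|16=16
after LOAD R2, [12]: R2=M[12]=8
STORE R3, [24] → M[24]=42
halt.

42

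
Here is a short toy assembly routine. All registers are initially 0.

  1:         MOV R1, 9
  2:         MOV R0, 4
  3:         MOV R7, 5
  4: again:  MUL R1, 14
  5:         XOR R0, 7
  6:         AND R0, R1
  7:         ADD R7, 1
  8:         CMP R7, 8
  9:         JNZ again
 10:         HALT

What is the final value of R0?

MOV R1, 9 → R1=9
MOV R0, 4 → R0=4
MOV R7, 5 → R7=5
MUL R1, 14 → R1=9*14=126
XOR R0, 7 → R0=4^7=3
AND R0, R1 → R0=3&126=2
ADD R7, 1 → R7=5+1=6
CMP R7, 8  (cmp 6,8)
JNZ again: taken
MUL R1, 14 → R1=126*14=1764
XOR R0, 7 → R0=2^7=5
AND R0, R1 → R0=5&1764=4
ADD R7, 1 → R7=6+1=7
CMP R7, 8  (cmp 7,8)
JNZ again: taken
MUL R1, 14 → R1=1764*14=24696
XOR R0, 7 → R0=4^7=3
AND R0, R1 → R0=3&24696=0
ADD R7, 1 → R7=7+1=8
CMP R7, 8  (cmp 8,8)
JNZ again: not taken
halt.

0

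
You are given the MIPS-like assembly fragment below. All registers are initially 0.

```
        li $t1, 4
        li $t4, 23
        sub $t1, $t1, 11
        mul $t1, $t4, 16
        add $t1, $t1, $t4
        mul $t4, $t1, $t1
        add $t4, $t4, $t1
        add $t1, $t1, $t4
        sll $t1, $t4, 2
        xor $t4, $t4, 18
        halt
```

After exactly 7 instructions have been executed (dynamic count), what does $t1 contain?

li $t1, 4 → $t1=4
li $t4, 23 → $t4=23
sub $t1, $t1, 11 → $t1=4-11=-7
mul $t1, $t4, 16 → $t1=23*16=368
add $t1, $t1, $t4 → $t1=368+23=391
mul $t4, $t1, $t1 → $t4=391*391=152881
add $t4, $t4, $t1 → $t4=152881+391=153272
After step 7: $t1 = 391.

391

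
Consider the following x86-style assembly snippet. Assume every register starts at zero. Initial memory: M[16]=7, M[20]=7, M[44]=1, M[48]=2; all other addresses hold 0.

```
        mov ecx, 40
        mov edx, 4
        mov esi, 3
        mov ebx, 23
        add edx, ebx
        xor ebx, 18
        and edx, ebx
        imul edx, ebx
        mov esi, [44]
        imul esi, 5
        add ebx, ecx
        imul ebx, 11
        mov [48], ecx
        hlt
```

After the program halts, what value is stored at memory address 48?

mov ecx, 40 → ecx=40
mov edx, 4 → edx=4
mov esi, 3 → esi=3
mov ebx, 23 → ebx=23
add edx, ebx → edx=4+23=27
xor ebx, 18 → ebx=23^18=5
and edx, ebx → edx=27&5=1
imul edx, ebx → edx=1*5=5
mov esi, [44] → esi=M[44]=1
imul esi, 5 → esi=1*5=5
add ebx, ecx → ebx=5+40=45
imul ebx, 11 → ebx=45*11=495
mov [48], ecx → M[48]=40
halt.

40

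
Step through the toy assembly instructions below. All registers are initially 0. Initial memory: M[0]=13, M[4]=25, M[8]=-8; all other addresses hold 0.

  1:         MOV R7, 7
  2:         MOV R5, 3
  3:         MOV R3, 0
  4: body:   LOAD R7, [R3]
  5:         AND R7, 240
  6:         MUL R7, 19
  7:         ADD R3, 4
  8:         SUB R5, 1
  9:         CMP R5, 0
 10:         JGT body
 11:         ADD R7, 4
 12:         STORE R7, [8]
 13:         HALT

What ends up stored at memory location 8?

4564

MOV R7, 7 → R7=7
MOV R5, 3 → R5=3
MOV R3, 0 → R3=0
LOAD R7, [R3] → R7=M[0]=13
AND R7, 240 → R7=13&240=0
MUL R7, 19 → R7=0*19=0
ADD R3, 4 → R3=0+4=4
SUB R5, 1 → R5=3-1=2
CMP R5, 0  (cmp 2,0)
JGT body: taken
LOAD R7, [R3] → R7=M[4]=25
AND R7, 240 → R7=25&240=16
MUL R7, 19 → R7=16*19=304
ADD R3, 4 → R3=4+4=8
SUB R5, 1 → R5=2-1=1
CMP R5, 0  (cmp 1,0)
JGT body: taken
LOAD R7, [R3] → R7=M[8]=-8
AND R7, 240 → R7=(-8)&240=240
MUL R7, 19 → R7=240*19=4560
ADD R3, 4 → R3=8+4=12
SUB R5, 1 → R5=1-1=0
CMP R5, 0  (cmp 0,0)
JGT body: not taken
ADD R7, 4 → R7=4560+4=4564
STORE R7, [8] → M[8]=4564
halt.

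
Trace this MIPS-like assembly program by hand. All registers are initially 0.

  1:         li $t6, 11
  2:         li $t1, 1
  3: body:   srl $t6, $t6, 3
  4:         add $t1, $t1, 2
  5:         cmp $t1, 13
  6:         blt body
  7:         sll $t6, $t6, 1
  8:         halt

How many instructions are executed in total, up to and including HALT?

28

after li $t6, 11: $t6=11
after li $t1, 1: $t1=1
after srl $t6, $t6, 3: $t6=11>>3=1
after add $t1, $t1, 2: $t1=1+2=3
cmp $t1, 13  (cmp 3,13)
blt body: taken
after srl $t6, $t6, 3: $t6=1>>3=0
after add $t1, $t1, 2: $t1=3+2=5
cmp $t1, 13  (cmp 5,13)
blt body: taken
after srl $t6, $t6, 3: $t6=0>>3=0
after add $t1, $t1, 2: $t1=5+2=7
cmp $t1, 13  (cmp 7,13)
blt body: taken
after srl $t6, $t6, 3: $t6=0>>3=0
after add $t1, $t1, 2: $t1=7+2=9
cmp $t1, 13  (cmp 9,13)
blt body: taken
after srl $t6, $t6, 3: $t6=0>>3=0
after add $t1, $t1, 2: $t1=9+2=11
cmp $t1, 13  (cmp 11,13)
blt body: taken
after srl $t6, $t6, 3: $t6=0>>3=0
after add $t1, $t1, 2: $t1=11+2=13
cmp $t1, 13  (cmp 13,13)
blt body: not taken
after sll $t6, $t6, 1: $t6=0<<1=0
halt.
Total executed instructions: 28.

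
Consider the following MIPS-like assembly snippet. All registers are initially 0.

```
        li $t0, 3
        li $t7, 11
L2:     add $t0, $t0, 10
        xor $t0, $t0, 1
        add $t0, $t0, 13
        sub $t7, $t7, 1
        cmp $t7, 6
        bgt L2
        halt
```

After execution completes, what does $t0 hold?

$t0=3
$t7=11
$t0=3+10=13
$t0=13^1=12
$t0=12+13=25
$t7=11-1=10
cmp $t7, 6  (cmp 10,6)
bgt L2: taken
$t0=25+10=35
$t0=35^1=34
$t0=34+13=47
$t7=10-1=9
cmp $t7, 6  (cmp 9,6)
bgt L2: taken
$t0=47+10=57
$t0=57^1=56
$t0=56+13=69
$t7=9-1=8
cmp $t7, 6  (cmp 8,6)
bgt L2: taken
$t0=69+10=79
$t0=79^1=78
$t0=78+13=91
$t7=8-1=7
cmp $t7, 6  (cmp 7,6)
bgt L2: taken
$t0=91+10=101
$t0=101^1=100
$t0=100+13=113
$t7=7-1=6
cmp $t7, 6  (cmp 6,6)
bgt L2: not taken
halt.

113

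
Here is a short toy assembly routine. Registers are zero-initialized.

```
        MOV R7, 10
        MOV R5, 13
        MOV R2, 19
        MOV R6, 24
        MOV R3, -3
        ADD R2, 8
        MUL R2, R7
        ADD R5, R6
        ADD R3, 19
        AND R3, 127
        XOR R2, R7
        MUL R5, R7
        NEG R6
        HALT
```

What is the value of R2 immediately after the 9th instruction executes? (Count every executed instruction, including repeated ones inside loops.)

270

MOV R7, 10 → R7=10
MOV R5, 13 → R5=13
MOV R2, 19 → R2=19
MOV R6, 24 → R6=24
MOV R3, -3 → R3=-3
ADD R2, 8 → R2=19+8=27
MUL R2, R7 → R2=27*10=270
ADD R5, R6 → R5=13+24=37
ADD R3, 19 → R3=(-3)+19=16
After step 9: R2 = 270.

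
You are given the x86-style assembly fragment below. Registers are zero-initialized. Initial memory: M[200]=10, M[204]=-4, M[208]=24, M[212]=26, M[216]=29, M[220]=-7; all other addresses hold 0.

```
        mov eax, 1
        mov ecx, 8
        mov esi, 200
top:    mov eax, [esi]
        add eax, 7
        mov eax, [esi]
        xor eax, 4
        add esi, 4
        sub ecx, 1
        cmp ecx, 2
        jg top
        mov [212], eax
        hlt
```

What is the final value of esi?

224

mov eax, 1 → eax=1
mov ecx, 8 → ecx=8
mov esi, 200 → esi=200
mov eax, [esi] → eax=M[200]=10
add eax, 7 → eax=10+7=17
mov eax, [esi] → eax=M[200]=10
xor eax, 4 → eax=10^4=14
add esi, 4 → esi=200+4=204
sub ecx, 1 → ecx=8-1=7
cmp ecx, 2  (cmp 7,2)
jg top: taken
mov eax, [esi] → eax=M[204]=-4
add eax, 7 → eax=(-4)+7=3
mov eax, [esi] → eax=M[204]=-4
xor eax, 4 → eax=(-4)^4=-8
add esi, 4 → esi=204+4=208
sub ecx, 1 → ecx=7-1=6
cmp ecx, 2  (cmp 6,2)
jg top: taken
mov eax, [esi] → eax=M[208]=24
add eax, 7 → eax=24+7=31
mov eax, [esi] → eax=M[208]=24
xor eax, 4 → eax=24^4=28
add esi, 4 → esi=208+4=212
sub ecx, 1 → ecx=6-1=5
cmp ecx, 2  (cmp 5,2)
jg top: taken
mov eax, [esi] → eax=M[212]=26
add eax, 7 → eax=26+7=33
mov eax, [esi] → eax=M[212]=26
xor eax, 4 → eax=26^4=30
add esi, 4 → esi=212+4=216
sub ecx, 1 → ecx=5-1=4
cmp ecx, 2  (cmp 4,2)
jg top: taken
mov eax, [esi] → eax=M[216]=29
add eax, 7 → eax=29+7=36
mov eax, [esi] → eax=M[216]=29
xor eax, 4 → eax=29^4=25
add esi, 4 → esi=216+4=220
sub ecx, 1 → ecx=4-1=3
cmp ecx, 2  (cmp 3,2)
jg top: taken
mov eax, [esi] → eax=M[220]=-7
add eax, 7 → eax=(-7)+7=0
mov eax, [esi] → eax=M[220]=-7
xor eax, 4 → eax=(-7)^4=-3
add esi, 4 → esi=220+4=224
sub ecx, 1 → ecx=3-1=2
cmp ecx, 2  (cmp 2,2)
jg top: not taken
mov [212], eax → M[212]=-3
halt.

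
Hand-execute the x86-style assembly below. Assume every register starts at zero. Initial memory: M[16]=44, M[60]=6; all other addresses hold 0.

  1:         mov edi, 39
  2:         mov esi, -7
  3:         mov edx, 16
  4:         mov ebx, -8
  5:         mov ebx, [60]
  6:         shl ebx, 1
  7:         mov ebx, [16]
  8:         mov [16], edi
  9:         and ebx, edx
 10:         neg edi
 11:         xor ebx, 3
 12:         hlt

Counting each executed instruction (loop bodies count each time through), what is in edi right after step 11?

-39

after mov edi, 39: edi=39
after mov esi, -7: esi=-7
after mov edx, 16: edx=16
after mov ebx, -8: ebx=-8
after mov ebx, [60]: ebx=M[60]=6
after shl ebx, 1: ebx=6<<1=12
after mov ebx, [16]: ebx=M[16]=44
mov [16], edi → M[16]=39
after and ebx, edx: ebx=44&16=0
after neg edi: edi=-(39)=-39
after xor ebx, 3: ebx=0^3=3
After step 11: edi = -39.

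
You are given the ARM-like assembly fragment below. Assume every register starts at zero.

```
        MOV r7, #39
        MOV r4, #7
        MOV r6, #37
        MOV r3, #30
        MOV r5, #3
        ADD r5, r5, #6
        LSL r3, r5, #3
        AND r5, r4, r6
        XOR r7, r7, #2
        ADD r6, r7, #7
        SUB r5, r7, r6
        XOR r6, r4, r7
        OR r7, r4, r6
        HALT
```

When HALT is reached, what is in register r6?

after MOV r7, #39: r7=39
after MOV r4, #7: r4=7
after MOV r6, #37: r6=37
after MOV r3, #30: r3=30
after MOV r5, #3: r5=3
after ADD r5, r5, #6: r5=3+6=9
after LSL r3, r5, #3: r3=9<<3=72
after AND r5, r4, r6: r5=7&37=5
after XOR r7, r7, #2: r7=39^2=37
after ADD r6, r7, #7: r6=37+7=44
after SUB r5, r7, r6: r5=37-44=-7
after XOR r6, r4, r7: r6=7^37=34
after OR r7, r4, r6: r7=7|34=39
halt.

34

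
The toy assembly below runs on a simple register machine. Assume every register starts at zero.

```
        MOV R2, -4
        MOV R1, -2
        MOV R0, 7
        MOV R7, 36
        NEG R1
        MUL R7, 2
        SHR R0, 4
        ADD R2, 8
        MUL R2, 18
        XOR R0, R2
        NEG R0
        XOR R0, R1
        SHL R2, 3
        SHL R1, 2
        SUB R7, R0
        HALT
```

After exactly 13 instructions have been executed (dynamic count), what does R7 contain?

72

R2=-4
R1=-2
R0=7
R7=36
R1=-(-2)=2
R7=36*2=72
R0=7>>4=0
R2=(-4)+8=4
R2=4*18=72
R0=0^72=72
R0=-(72)=-72
R0=(-72)^2=-70
R2=72<<3=576
After step 13: R7 = 72.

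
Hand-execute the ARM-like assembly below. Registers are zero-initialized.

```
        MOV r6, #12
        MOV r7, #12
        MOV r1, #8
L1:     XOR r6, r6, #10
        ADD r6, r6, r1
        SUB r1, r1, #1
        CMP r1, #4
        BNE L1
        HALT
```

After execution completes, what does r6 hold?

after MOV r6, #12: r6=12
after MOV r7, #12: r7=12
after MOV r1, #8: r1=8
after XOR r6, r6, #10: r6=12^10=6
after ADD r6, r6, r1: r6=6+8=14
after SUB r1, r1, #1: r1=8-1=7
CMP r1, #4  (cmp 7,4)
BNE L1: taken
after XOR r6, r6, #10: r6=14^10=4
after ADD r6, r6, r1: r6=4+7=11
after SUB r1, r1, #1: r1=7-1=6
CMP r1, #4  (cmp 6,4)
BNE L1: taken
after XOR r6, r6, #10: r6=11^10=1
after ADD r6, r6, r1: r6=1+6=7
after SUB r1, r1, #1: r1=6-1=5
CMP r1, #4  (cmp 5,4)
BNE L1: taken
after XOR r6, r6, #10: r6=7^10=13
after ADD r6, r6, r1: r6=13+5=18
after SUB r1, r1, #1: r1=5-1=4
CMP r1, #4  (cmp 4,4)
BNE L1: not taken
halt.

18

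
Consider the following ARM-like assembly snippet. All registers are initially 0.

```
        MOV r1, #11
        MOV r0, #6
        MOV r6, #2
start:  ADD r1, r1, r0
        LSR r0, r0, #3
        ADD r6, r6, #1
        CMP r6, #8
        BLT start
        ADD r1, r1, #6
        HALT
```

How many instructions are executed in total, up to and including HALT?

MOV r1, #11 → r1=11
MOV r0, #6 → r0=6
MOV r6, #2 → r6=2
ADD r1, r1, r0 → r1=11+6=17
LSR r0, r0, #3 → r0=6>>3=0
ADD r6, r6, #1 → r6=2+1=3
CMP r6, #8  (cmp 3,8)
BLT start: taken
ADD r1, r1, r0 → r1=17+0=17
LSR r0, r0, #3 → r0=0>>3=0
ADD r6, r6, #1 → r6=3+1=4
CMP r6, #8  (cmp 4,8)
BLT start: taken
ADD r1, r1, r0 → r1=17+0=17
LSR r0, r0, #3 → r0=0>>3=0
ADD r6, r6, #1 → r6=4+1=5
CMP r6, #8  (cmp 5,8)
BLT start: taken
ADD r1, r1, r0 → r1=17+0=17
LSR r0, r0, #3 → r0=0>>3=0
ADD r6, r6, #1 → r6=5+1=6
CMP r6, #8  (cmp 6,8)
BLT start: taken
ADD r1, r1, r0 → r1=17+0=17
LSR r0, r0, #3 → r0=0>>3=0
ADD r6, r6, #1 → r6=6+1=7
CMP r6, #8  (cmp 7,8)
BLT start: taken
ADD r1, r1, r0 → r1=17+0=17
LSR r0, r0, #3 → r0=0>>3=0
ADD r6, r6, #1 → r6=7+1=8
CMP r6, #8  (cmp 8,8)
BLT start: not taken
ADD r1, r1, #6 → r1=17+6=23
halt.
Total executed instructions: 35.

35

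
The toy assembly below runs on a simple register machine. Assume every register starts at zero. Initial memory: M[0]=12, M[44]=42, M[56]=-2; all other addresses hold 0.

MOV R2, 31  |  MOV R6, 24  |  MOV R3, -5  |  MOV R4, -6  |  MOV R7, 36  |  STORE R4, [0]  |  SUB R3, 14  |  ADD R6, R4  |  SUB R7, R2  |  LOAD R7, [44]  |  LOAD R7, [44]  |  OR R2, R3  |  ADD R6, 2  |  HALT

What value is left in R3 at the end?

MOV R2, 31 → R2=31
MOV R6, 24 → R6=24
MOV R3, -5 → R3=-5
MOV R4, -6 → R4=-6
MOV R7, 36 → R7=36
STORE R4, [0] → M[0]=-6
SUB R3, 14 → R3=(-5)-14=-19
ADD R6, R4 → R6=24+(-6)=18
SUB R7, R2 → R7=36-31=5
LOAD R7, [44] → R7=M[44]=42
LOAD R7, [44] → R7=M[44]=42
OR R2, R3 → R2=31|(-19)=-1
ADD R6, 2 → R6=18+2=20
halt.

-19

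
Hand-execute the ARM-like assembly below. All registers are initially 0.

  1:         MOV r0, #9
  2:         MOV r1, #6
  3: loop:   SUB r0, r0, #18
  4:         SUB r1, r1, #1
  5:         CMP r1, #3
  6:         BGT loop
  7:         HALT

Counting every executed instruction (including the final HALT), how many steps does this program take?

15

after MOV r0, #9: r0=9
after MOV r1, #6: r1=6
after SUB r0, r0, #18: r0=9-18=-9
after SUB r1, r1, #1: r1=6-1=5
CMP r1, #3  (cmp 5,3)
BGT loop: taken
after SUB r0, r0, #18: r0=(-9)-18=-27
after SUB r1, r1, #1: r1=5-1=4
CMP r1, #3  (cmp 4,3)
BGT loop: taken
after SUB r0, r0, #18: r0=(-27)-18=-45
after SUB r1, r1, #1: r1=4-1=3
CMP r1, #3  (cmp 3,3)
BGT loop: not taken
halt.
Total executed instructions: 15.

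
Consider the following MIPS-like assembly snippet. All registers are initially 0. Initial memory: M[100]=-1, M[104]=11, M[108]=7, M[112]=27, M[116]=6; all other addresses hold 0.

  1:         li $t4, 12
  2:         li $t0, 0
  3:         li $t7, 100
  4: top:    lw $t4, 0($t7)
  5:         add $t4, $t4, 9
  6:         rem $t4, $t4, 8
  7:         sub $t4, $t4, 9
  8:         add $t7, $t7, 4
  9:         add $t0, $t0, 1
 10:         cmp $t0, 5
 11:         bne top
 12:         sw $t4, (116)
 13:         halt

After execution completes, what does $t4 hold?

li $t4, 12 → $t4=12
li $t0, 0 → $t0=0
li $t7, 100 → $t7=100
lw $t4, 0($t7) → $t4=M[100]=-1
add $t4, $t4, 9 → $t4=(-1)+9=8
rem $t4, $t4, 8 → $t4=8%8=0
sub $t4, $t4, 9 → $t4=0-9=-9
add $t7, $t7, 4 → $t7=100+4=104
add $t0, $t0, 1 → $t0=0+1=1
cmp $t0, 5  (cmp 1,5)
bne top: taken
lw $t4, 0($t7) → $t4=M[104]=11
add $t4, $t4, 9 → $t4=11+9=20
rem $t4, $t4, 8 → $t4=20%8=4
sub $t4, $t4, 9 → $t4=4-9=-5
add $t7, $t7, 4 → $t7=104+4=108
add $t0, $t0, 1 → $t0=1+1=2
cmp $t0, 5  (cmp 2,5)
bne top: taken
lw $t4, 0($t7) → $t4=M[108]=7
add $t4, $t4, 9 → $t4=7+9=16
rem $t4, $t4, 8 → $t4=16%8=0
sub $t4, $t4, 9 → $t4=0-9=-9
add $t7, $t7, 4 → $t7=108+4=112
add $t0, $t0, 1 → $t0=2+1=3
cmp $t0, 5  (cmp 3,5)
bne top: taken
lw $t4, 0($t7) → $t4=M[112]=27
add $t4, $t4, 9 → $t4=27+9=36
rem $t4, $t4, 8 → $t4=36%8=4
sub $t4, $t4, 9 → $t4=4-9=-5
add $t7, $t7, 4 → $t7=112+4=116
add $t0, $t0, 1 → $t0=3+1=4
cmp $t0, 5  (cmp 4,5)
bne top: taken
lw $t4, 0($t7) → $t4=M[116]=6
add $t4, $t4, 9 → $t4=6+9=15
rem $t4, $t4, 8 → $t4=15%8=7
sub $t4, $t4, 9 → $t4=7-9=-2
add $t7, $t7, 4 → $t7=116+4=120
add $t0, $t0, 1 → $t0=4+1=5
cmp $t0, 5  (cmp 5,5)
bne top: not taken
sw $t4, (116) → M[116]=-2
halt.

-2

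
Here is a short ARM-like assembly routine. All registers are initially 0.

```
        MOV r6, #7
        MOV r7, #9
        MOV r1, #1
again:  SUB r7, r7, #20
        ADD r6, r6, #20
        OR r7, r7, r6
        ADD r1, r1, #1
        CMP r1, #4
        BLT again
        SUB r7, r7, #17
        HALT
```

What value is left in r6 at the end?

67

after MOV r6, #7: r6=7
after MOV r7, #9: r7=9
after MOV r1, #1: r1=1
after SUB r7, r7, #20: r7=9-20=-11
after ADD r6, r6, #20: r6=7+20=27
after OR r7, r7, r6: r7=(-11)|27=-1
after ADD r1, r1, #1: r1=1+1=2
CMP r1, #4  (cmp 2,4)
BLT again: taken
after SUB r7, r7, #20: r7=(-1)-20=-21
after ADD r6, r6, #20: r6=27+20=47
after OR r7, r7, r6: r7=(-21)|47=-17
after ADD r1, r1, #1: r1=2+1=3
CMP r1, #4  (cmp 3,4)
BLT again: taken
after SUB r7, r7, #20: r7=(-17)-20=-37
after ADD r6, r6, #20: r6=47+20=67
after OR r7, r7, r6: r7=(-37)|67=-37
after ADD r1, r1, #1: r1=3+1=4
CMP r1, #4  (cmp 4,4)
BLT again: not taken
after SUB r7, r7, #17: r7=(-37)-17=-54
halt.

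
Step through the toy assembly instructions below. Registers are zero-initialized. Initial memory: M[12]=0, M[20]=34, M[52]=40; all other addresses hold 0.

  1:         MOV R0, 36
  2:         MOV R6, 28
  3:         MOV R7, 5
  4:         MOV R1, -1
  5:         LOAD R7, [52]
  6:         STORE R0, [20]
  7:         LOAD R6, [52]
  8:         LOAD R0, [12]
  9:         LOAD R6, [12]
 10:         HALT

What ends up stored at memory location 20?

R0=36
R6=28
R7=5
R1=-1
R7=M[52]=40
STORE R0, [20] → M[20]=36
R6=M[52]=40
R0=M[12]=0
R6=M[12]=0
halt.

36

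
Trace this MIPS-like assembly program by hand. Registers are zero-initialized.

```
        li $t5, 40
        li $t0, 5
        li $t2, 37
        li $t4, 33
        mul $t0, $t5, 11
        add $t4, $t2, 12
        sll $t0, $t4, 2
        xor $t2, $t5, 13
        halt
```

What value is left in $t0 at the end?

$t5=40
$t0=5
$t2=37
$t4=33
$t0=40*11=440
$t4=37+12=49
$t0=49<<2=196
$t2=40^13=37
halt.

196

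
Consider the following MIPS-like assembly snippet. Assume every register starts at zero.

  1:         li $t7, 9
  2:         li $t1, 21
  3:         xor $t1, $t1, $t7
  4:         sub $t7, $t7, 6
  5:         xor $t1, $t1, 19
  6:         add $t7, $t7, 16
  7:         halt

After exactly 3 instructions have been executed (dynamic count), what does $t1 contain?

28

after li $t7, 9: $t7=9
after li $t1, 21: $t1=21
after xor $t1, $t1, $t7: $t1=21^9=28
After step 3: $t1 = 28.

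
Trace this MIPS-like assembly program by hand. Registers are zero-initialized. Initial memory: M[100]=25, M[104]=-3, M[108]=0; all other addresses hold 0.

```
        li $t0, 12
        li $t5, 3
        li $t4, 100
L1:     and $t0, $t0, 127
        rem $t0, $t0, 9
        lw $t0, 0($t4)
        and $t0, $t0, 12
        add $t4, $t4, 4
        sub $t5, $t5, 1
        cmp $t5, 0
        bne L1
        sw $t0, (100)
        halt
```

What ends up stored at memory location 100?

0

$t0=12
$t5=3
$t4=100
$t0=12&127=12
$t0=12%9=3
$t0=M[100]=25
$t0=25&12=8
$t4=100+4=104
$t5=3-1=2
cmp $t5, 0  (cmp 2,0)
bne L1: taken
$t0=8&127=8
$t0=8%9=8
$t0=M[104]=-3
$t0=(-3)&12=12
$t4=104+4=108
$t5=2-1=1
cmp $t5, 0  (cmp 1,0)
bne L1: taken
$t0=12&127=12
$t0=12%9=3
$t0=M[108]=0
$t0=0&12=0
$t4=108+4=112
$t5=1-1=0
cmp $t5, 0  (cmp 0,0)
bne L1: not taken
sw $t0, (100) → M[100]=0
halt.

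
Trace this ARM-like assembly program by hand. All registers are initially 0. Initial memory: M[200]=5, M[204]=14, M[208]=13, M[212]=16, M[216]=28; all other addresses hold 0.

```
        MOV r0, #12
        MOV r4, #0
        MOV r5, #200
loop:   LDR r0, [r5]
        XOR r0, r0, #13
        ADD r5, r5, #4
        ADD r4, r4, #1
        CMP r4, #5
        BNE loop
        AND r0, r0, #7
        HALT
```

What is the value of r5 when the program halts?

220

MOV r0, #12 → r0=12
MOV r4, #0 → r4=0
MOV r5, #200 → r5=200
LDR r0, [r5] → r0=M[200]=5
XOR r0, r0, #13 → r0=5^13=8
ADD r5, r5, #4 → r5=200+4=204
ADD r4, r4, #1 → r4=0+1=1
CMP r4, #5  (cmp 1,5)
BNE loop: taken
LDR r0, [r5] → r0=M[204]=14
XOR r0, r0, #13 → r0=14^13=3
ADD r5, r5, #4 → r5=204+4=208
ADD r4, r4, #1 → r4=1+1=2
CMP r4, #5  (cmp 2,5)
BNE loop: taken
LDR r0, [r5] → r0=M[208]=13
XOR r0, r0, #13 → r0=13^13=0
ADD r5, r5, #4 → r5=208+4=212
ADD r4, r4, #1 → r4=2+1=3
CMP r4, #5  (cmp 3,5)
BNE loop: taken
LDR r0, [r5] → r0=M[212]=16
XOR r0, r0, #13 → r0=16^13=29
ADD r5, r5, #4 → r5=212+4=216
ADD r4, r4, #1 → r4=3+1=4
CMP r4, #5  (cmp 4,5)
BNE loop: taken
LDR r0, [r5] → r0=M[216]=28
XOR r0, r0, #13 → r0=28^13=17
ADD r5, r5, #4 → r5=216+4=220
ADD r4, r4, #1 → r4=4+1=5
CMP r4, #5  (cmp 5,5)
BNE loop: not taken
AND r0, r0, #7 → r0=17&7=1
halt.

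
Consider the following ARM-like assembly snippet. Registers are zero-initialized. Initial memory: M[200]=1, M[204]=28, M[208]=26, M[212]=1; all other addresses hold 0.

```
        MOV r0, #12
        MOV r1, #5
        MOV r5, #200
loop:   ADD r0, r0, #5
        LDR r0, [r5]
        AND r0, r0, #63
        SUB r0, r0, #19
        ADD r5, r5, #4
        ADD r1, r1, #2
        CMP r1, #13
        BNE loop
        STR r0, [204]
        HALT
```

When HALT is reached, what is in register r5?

after MOV r0, #12: r0=12
after MOV r1, #5: r1=5
after MOV r5, #200: r5=200
after ADD r0, r0, #5: r0=12+5=17
after LDR r0, [r5]: r0=M[200]=1
after AND r0, r0, #63: r0=1&63=1
after SUB r0, r0, #19: r0=1-19=-18
after ADD r5, r5, #4: r5=200+4=204
after ADD r1, r1, #2: r1=5+2=7
CMP r1, #13  (cmp 7,13)
BNE loop: taken
after ADD r0, r0, #5: r0=(-18)+5=-13
after LDR r0, [r5]: r0=M[204]=28
after AND r0, r0, #63: r0=28&63=28
after SUB r0, r0, #19: r0=28-19=9
after ADD r5, r5, #4: r5=204+4=208
after ADD r1, r1, #2: r1=7+2=9
CMP r1, #13  (cmp 9,13)
BNE loop: taken
after ADD r0, r0, #5: r0=9+5=14
after LDR r0, [r5]: r0=M[208]=26
after AND r0, r0, #63: r0=26&63=26
after SUB r0, r0, #19: r0=26-19=7
after ADD r5, r5, #4: r5=208+4=212
after ADD r1, r1, #2: r1=9+2=11
CMP r1, #13  (cmp 11,13)
BNE loop: taken
after ADD r0, r0, #5: r0=7+5=12
after LDR r0, [r5]: r0=M[212]=1
after AND r0, r0, #63: r0=1&63=1
after SUB r0, r0, #19: r0=1-19=-18
after ADD r5, r5, #4: r5=212+4=216
after ADD r1, r1, #2: r1=11+2=13
CMP r1, #13  (cmp 13,13)
BNE loop: not taken
STR r0, [204] → M[204]=-18
halt.

216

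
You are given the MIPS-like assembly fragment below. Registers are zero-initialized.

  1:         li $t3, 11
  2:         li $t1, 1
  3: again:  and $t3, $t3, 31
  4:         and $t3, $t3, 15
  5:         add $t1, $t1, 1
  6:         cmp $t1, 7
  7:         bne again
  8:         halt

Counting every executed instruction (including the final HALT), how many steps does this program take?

33

after li $t3, 11: $t3=11
after li $t1, 1: $t1=1
after and $t3, $t3, 31: $t3=11&31=11
after and $t3, $t3, 15: $t3=11&15=11
after add $t1, $t1, 1: $t1=1+1=2
cmp $t1, 7  (cmp 2,7)
bne again: taken
after and $t3, $t3, 31: $t3=11&31=11
after and $t3, $t3, 15: $t3=11&15=11
after add $t1, $t1, 1: $t1=2+1=3
cmp $t1, 7  (cmp 3,7)
bne again: taken
after and $t3, $t3, 31: $t3=11&31=11
after and $t3, $t3, 15: $t3=11&15=11
after add $t1, $t1, 1: $t1=3+1=4
cmp $t1, 7  (cmp 4,7)
bne again: taken
after and $t3, $t3, 31: $t3=11&31=11
after and $t3, $t3, 15: $t3=11&15=11
after add $t1, $t1, 1: $t1=4+1=5
cmp $t1, 7  (cmp 5,7)
bne again: taken
after and $t3, $t3, 31: $t3=11&31=11
after and $t3, $t3, 15: $t3=11&15=11
after add $t1, $t1, 1: $t1=5+1=6
cmp $t1, 7  (cmp 6,7)
bne again: taken
after and $t3, $t3, 31: $t3=11&31=11
after and $t3, $t3, 15: $t3=11&15=11
after add $t1, $t1, 1: $t1=6+1=7
cmp $t1, 7  (cmp 7,7)
bne again: not taken
halt.
Total executed instructions: 33.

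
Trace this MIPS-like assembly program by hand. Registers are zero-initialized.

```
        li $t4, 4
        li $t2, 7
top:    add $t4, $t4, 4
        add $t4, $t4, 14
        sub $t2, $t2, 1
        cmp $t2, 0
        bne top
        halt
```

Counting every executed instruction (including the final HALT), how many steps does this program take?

38

after li $t4, 4: $t4=4
after li $t2, 7: $t2=7
after add $t4, $t4, 4: $t4=4+4=8
after add $t4, $t4, 14: $t4=8+14=22
after sub $t2, $t2, 1: $t2=7-1=6
cmp $t2, 0  (cmp 6,0)
bne top: taken
after add $t4, $t4, 4: $t4=22+4=26
after add $t4, $t4, 14: $t4=26+14=40
after sub $t2, $t2, 1: $t2=6-1=5
cmp $t2, 0  (cmp 5,0)
bne top: taken
after add $t4, $t4, 4: $t4=40+4=44
after add $t4, $t4, 14: $t4=44+14=58
after sub $t2, $t2, 1: $t2=5-1=4
cmp $t2, 0  (cmp 4,0)
bne top: taken
after add $t4, $t4, 4: $t4=58+4=62
after add $t4, $t4, 14: $t4=62+14=76
after sub $t2, $t2, 1: $t2=4-1=3
cmp $t2, 0  (cmp 3,0)
bne top: taken
after add $t4, $t4, 4: $t4=76+4=80
after add $t4, $t4, 14: $t4=80+14=94
after sub $t2, $t2, 1: $t2=3-1=2
cmp $t2, 0  (cmp 2,0)
bne top: taken
after add $t4, $t4, 4: $t4=94+4=98
after add $t4, $t4, 14: $t4=98+14=112
after sub $t2, $t2, 1: $t2=2-1=1
cmp $t2, 0  (cmp 1,0)
bne top: taken
after add $t4, $t4, 4: $t4=112+4=116
after add $t4, $t4, 14: $t4=116+14=130
after sub $t2, $t2, 1: $t2=1-1=0
cmp $t2, 0  (cmp 0,0)
bne top: not taken
halt.
Total executed instructions: 38.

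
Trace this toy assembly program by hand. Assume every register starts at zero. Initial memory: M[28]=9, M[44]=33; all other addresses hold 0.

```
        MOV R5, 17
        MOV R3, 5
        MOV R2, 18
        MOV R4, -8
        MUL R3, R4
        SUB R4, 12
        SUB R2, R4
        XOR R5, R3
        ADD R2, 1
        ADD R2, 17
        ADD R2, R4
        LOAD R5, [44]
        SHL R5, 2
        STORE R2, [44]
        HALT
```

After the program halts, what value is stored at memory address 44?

MOV R5, 17 → R5=17
MOV R3, 5 → R3=5
MOV R2, 18 → R2=18
MOV R4, -8 → R4=-8
MUL R3, R4 → R3=5*(-8)=-40
SUB R4, 12 → R4=(-8)-12=-20
SUB R2, R4 → R2=18-(-20)=38
XOR R5, R3 → R5=17^(-40)=-55
ADD R2, 1 → R2=38+1=39
ADD R2, 17 → R2=39+17=56
ADD R2, R4 → R2=56+(-20)=36
LOAD R5, [44] → R5=M[44]=33
SHL R5, 2 → R5=33<<2=132
STORE R2, [44] → M[44]=36
halt.

36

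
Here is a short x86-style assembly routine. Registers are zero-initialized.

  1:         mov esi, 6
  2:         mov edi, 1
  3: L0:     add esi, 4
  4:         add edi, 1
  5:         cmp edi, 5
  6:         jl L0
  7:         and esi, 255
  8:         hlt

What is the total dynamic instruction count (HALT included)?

mov esi, 6 → esi=6
mov edi, 1 → edi=1
add esi, 4 → esi=6+4=10
add edi, 1 → edi=1+1=2
cmp edi, 5  (cmp 2,5)
jl L0: taken
add esi, 4 → esi=10+4=14
add edi, 1 → edi=2+1=3
cmp edi, 5  (cmp 3,5)
jl L0: taken
add esi, 4 → esi=14+4=18
add edi, 1 → edi=3+1=4
cmp edi, 5  (cmp 4,5)
jl L0: taken
add esi, 4 → esi=18+4=22
add edi, 1 → edi=4+1=5
cmp edi, 5  (cmp 5,5)
jl L0: not taken
and esi, 255 → esi=22&255=22
halt.
Total executed instructions: 20.

20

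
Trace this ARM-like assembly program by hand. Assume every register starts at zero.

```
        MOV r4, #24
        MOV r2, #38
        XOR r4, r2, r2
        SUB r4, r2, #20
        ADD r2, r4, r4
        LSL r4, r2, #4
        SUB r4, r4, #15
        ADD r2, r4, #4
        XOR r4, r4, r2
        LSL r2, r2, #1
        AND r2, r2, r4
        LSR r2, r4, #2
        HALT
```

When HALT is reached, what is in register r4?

after MOV r4, #24: r4=24
after MOV r2, #38: r2=38
after XOR r4, r2, r2: r4=38^38=0
after SUB r4, r2, #20: r4=38-20=18
after ADD r2, r4, r4: r2=18+18=36
after LSL r4, r2, #4: r4=36<<4=576
after SUB r4, r4, #15: r4=576-15=561
after ADD r2, r4, #4: r2=561+4=565
after XOR r4, r4, r2: r4=561^565=4
after LSL r2, r2, #1: r2=565<<1=1130
after AND r2, r2, r4: r2=1130&4=0
after LSR r2, r4, #2: r2=4>>2=1
halt.

4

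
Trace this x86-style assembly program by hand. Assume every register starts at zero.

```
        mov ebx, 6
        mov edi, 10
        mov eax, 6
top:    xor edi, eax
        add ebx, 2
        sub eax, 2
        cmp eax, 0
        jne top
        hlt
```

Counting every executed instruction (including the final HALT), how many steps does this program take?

ebx=6
edi=10
eax=6
edi=10^6=12
ebx=6+2=8
eax=6-2=4
cmp eax, 0  (cmp 4,0)
jne top: taken
edi=12^4=8
ebx=8+2=10
eax=4-2=2
cmp eax, 0  (cmp 2,0)
jne top: taken
edi=8^2=10
ebx=10+2=12
eax=2-2=0
cmp eax, 0  (cmp 0,0)
jne top: not taken
halt.
Total executed instructions: 19.

19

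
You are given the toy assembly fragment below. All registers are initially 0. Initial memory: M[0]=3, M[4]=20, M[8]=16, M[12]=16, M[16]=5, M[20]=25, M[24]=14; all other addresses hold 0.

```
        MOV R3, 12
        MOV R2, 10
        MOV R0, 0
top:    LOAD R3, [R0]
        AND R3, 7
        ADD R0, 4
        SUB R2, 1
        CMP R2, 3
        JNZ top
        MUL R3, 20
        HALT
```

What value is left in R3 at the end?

120

R3=12
R2=10
R0=0
R3=M[0]=3
R3=3&7=3
R0=0+4=4
R2=10-1=9
CMP R2, 3  (cmp 9,3)
JNZ top: taken
R3=M[4]=20
R3=20&7=4
R0=4+4=8
R2=9-1=8
CMP R2, 3  (cmp 8,3)
JNZ top: taken
R3=M[8]=16
R3=16&7=0
R0=8+4=12
R2=8-1=7
CMP R2, 3  (cmp 7,3)
JNZ top: taken
R3=M[12]=16
R3=16&7=0
R0=12+4=16
R2=7-1=6
CMP R2, 3  (cmp 6,3)
JNZ top: taken
R3=M[16]=5
R3=5&7=5
R0=16+4=20
R2=6-1=5
CMP R2, 3  (cmp 5,3)
JNZ top: taken
R3=M[20]=25
R3=25&7=1
R0=20+4=24
R2=5-1=4
CMP R2, 3  (cmp 4,3)
JNZ top: taken
R3=M[24]=14
R3=14&7=6
R0=24+4=28
R2=4-1=3
CMP R2, 3  (cmp 3,3)
JNZ top: not taken
R3=6*20=120
halt.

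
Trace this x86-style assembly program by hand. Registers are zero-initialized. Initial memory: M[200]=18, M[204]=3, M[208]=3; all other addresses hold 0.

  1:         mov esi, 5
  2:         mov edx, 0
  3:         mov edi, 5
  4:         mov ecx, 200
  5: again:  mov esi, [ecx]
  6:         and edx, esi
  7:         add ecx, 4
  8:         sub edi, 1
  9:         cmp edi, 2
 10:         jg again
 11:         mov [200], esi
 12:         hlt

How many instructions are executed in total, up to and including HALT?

mov esi, 5 → esi=5
mov edx, 0 → edx=0
mov edi, 5 → edi=5
mov ecx, 200 → ecx=200
mov esi, [ecx] → esi=M[200]=18
and edx, esi → edx=0&18=0
add ecx, 4 → ecx=200+4=204
sub edi, 1 → edi=5-1=4
cmp edi, 2  (cmp 4,2)
jg again: taken
mov esi, [ecx] → esi=M[204]=3
and edx, esi → edx=0&3=0
add ecx, 4 → ecx=204+4=208
sub edi, 1 → edi=4-1=3
cmp edi, 2  (cmp 3,2)
jg again: taken
mov esi, [ecx] → esi=M[208]=3
and edx, esi → edx=0&3=0
add ecx, 4 → ecx=208+4=212
sub edi, 1 → edi=3-1=2
cmp edi, 2  (cmp 2,2)
jg again: not taken
mov [200], esi → M[200]=3
halt.
Total executed instructions: 24.

24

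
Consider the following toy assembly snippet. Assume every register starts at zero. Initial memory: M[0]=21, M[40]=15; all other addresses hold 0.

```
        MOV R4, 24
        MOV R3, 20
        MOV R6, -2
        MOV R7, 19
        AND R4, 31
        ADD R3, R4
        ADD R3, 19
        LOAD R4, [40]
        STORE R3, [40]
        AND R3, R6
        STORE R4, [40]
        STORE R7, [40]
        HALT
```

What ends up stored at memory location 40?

MOV R4, 24 → R4=24
MOV R3, 20 → R3=20
MOV R6, -2 → R6=-2
MOV R7, 19 → R7=19
AND R4, 31 → R4=24&31=24
ADD R3, R4 → R3=20+24=44
ADD R3, 19 → R3=44+19=63
LOAD R4, [40] → R4=M[40]=15
STORE R3, [40] → M[40]=63
AND R3, R6 → R3=63&(-2)=62
STORE R4, [40] → M[40]=15
STORE R7, [40] → M[40]=19
halt.

19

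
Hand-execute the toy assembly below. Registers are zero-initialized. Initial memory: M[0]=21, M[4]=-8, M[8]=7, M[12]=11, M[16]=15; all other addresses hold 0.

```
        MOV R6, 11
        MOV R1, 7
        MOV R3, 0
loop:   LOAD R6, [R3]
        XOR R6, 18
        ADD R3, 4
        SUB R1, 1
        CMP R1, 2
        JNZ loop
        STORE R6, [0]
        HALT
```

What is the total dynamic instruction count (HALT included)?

after MOV R6, 11: R6=11
after MOV R1, 7: R1=7
after MOV R3, 0: R3=0
after LOAD R6, [R3]: R6=M[0]=21
after XOR R6, 18: R6=21^18=7
after ADD R3, 4: R3=0+4=4
after SUB R1, 1: R1=7-1=6
CMP R1, 2  (cmp 6,2)
JNZ loop: taken
after LOAD R6, [R3]: R6=M[4]=-8
after XOR R6, 18: R6=(-8)^18=-22
after ADD R3, 4: R3=4+4=8
after SUB R1, 1: R1=6-1=5
CMP R1, 2  (cmp 5,2)
JNZ loop: taken
after LOAD R6, [R3]: R6=M[8]=7
after XOR R6, 18: R6=7^18=21
after ADD R3, 4: R3=8+4=12
after SUB R1, 1: R1=5-1=4
CMP R1, 2  (cmp 4,2)
JNZ loop: taken
after LOAD R6, [R3]: R6=M[12]=11
after XOR R6, 18: R6=11^18=25
after ADD R3, 4: R3=12+4=16
after SUB R1, 1: R1=4-1=3
CMP R1, 2  (cmp 3,2)
JNZ loop: taken
after LOAD R6, [R3]: R6=M[16]=15
after XOR R6, 18: R6=15^18=29
after ADD R3, 4: R3=16+4=20
after SUB R1, 1: R1=3-1=2
CMP R1, 2  (cmp 2,2)
JNZ loop: not taken
STORE R6, [0] → M[0]=29
halt.
Total executed instructions: 35.

35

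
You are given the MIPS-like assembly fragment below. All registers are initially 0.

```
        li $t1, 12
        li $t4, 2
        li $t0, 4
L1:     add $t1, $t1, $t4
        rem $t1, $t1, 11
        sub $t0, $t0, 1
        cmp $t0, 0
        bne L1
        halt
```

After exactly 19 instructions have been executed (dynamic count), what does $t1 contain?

$t1=12
$t4=2
$t0=4
$t1=12+2=14
$t1=14%11=3
$t0=4-1=3
cmp $t0, 0  (cmp 3,0)
bne L1: taken
$t1=3+2=5
$t1=5%11=5
$t0=3-1=2
cmp $t0, 0  (cmp 2,0)
bne L1: taken
$t1=5+2=7
$t1=7%11=7
$t0=2-1=1
cmp $t0, 0  (cmp 1,0)
bne L1: taken
$t1=7+2=9
After step 19: $t1 = 9.

9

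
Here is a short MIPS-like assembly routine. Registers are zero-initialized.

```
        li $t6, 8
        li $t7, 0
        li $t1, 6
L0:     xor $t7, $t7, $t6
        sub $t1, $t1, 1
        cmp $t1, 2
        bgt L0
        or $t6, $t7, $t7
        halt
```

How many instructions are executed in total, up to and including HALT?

after li $t6, 8: $t6=8
after li $t7, 0: $t7=0
after li $t1, 6: $t1=6
after xor $t7, $t7, $t6: $t7=0^8=8
after sub $t1, $t1, 1: $t1=6-1=5
cmp $t1, 2  (cmp 5,2)
bgt L0: taken
after xor $t7, $t7, $t6: $t7=8^8=0
after sub $t1, $t1, 1: $t1=5-1=4
cmp $t1, 2  (cmp 4,2)
bgt L0: taken
after xor $t7, $t7, $t6: $t7=0^8=8
after sub $t1, $t1, 1: $t1=4-1=3
cmp $t1, 2  (cmp 3,2)
bgt L0: taken
after xor $t7, $t7, $t6: $t7=8^8=0
after sub $t1, $t1, 1: $t1=3-1=2
cmp $t1, 2  (cmp 2,2)
bgt L0: not taken
after or $t6, $t7, $t7: $t6=0|0=0
halt.
Total executed instructions: 21.

21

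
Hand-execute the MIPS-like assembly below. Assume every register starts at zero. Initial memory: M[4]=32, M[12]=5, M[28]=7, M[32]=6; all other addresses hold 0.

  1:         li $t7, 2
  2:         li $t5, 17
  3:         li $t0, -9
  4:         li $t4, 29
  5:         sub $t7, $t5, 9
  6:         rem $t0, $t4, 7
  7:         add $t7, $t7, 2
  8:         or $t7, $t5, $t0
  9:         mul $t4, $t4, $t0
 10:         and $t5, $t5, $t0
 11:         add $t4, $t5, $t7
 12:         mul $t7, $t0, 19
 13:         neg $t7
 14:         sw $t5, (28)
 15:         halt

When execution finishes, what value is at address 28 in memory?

li $t7, 2 → $t7=2
li $t5, 17 → $t5=17
li $t0, -9 → $t0=-9
li $t4, 29 → $t4=29
sub $t7, $t5, 9 → $t7=17-9=8
rem $t0, $t4, 7 → $t0=29%7=1
add $t7, $t7, 2 → $t7=8+2=10
or $t7, $t5, $t0 → $t7=17|1=17
mul $t4, $t4, $t0 → $t4=29*1=29
and $t5, $t5, $t0 → $t5=17&1=1
add $t4, $t5, $t7 → $t4=1+17=18
mul $t7, $t0, 19 → $t7=1*19=19
neg $t7 → $t7=-(19)=-19
sw $t5, (28) → M[28]=1
halt.

1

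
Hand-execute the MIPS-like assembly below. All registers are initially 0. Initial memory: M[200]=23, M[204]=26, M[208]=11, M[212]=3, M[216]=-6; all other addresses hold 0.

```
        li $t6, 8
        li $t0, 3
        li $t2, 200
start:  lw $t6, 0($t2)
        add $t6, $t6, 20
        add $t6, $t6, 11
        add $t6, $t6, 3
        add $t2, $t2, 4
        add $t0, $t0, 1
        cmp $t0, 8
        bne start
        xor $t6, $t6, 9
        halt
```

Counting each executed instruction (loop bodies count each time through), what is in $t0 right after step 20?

$t6=8
$t0=3
$t2=200
$t6=M[200]=23
$t6=23+20=43
$t6=43+11=54
$t6=54+3=57
$t2=200+4=204
$t0=3+1=4
cmp $t0, 8  (cmp 4,8)
bne start: taken
$t6=M[204]=26
$t6=26+20=46
$t6=46+11=57
$t6=57+3=60
$t2=204+4=208
$t0=4+1=5
cmp $t0, 8  (cmp 5,8)
bne start: taken
$t6=M[208]=11
After step 20: $t0 = 5.

5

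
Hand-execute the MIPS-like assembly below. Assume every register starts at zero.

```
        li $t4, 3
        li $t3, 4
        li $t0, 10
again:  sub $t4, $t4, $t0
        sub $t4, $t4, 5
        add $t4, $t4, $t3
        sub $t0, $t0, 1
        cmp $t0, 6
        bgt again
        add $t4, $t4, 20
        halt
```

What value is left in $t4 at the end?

after li $t4, 3: $t4=3
after li $t3, 4: $t3=4
after li $t0, 10: $t0=10
after sub $t4, $t4, $t0: $t4=3-10=-7
after sub $t4, $t4, 5: $t4=(-7)-5=-12
after add $t4, $t4, $t3: $t4=(-12)+4=-8
after sub $t0, $t0, 1: $t0=10-1=9
cmp $t0, 6  (cmp 9,6)
bgt again: taken
after sub $t4, $t4, $t0: $t4=(-8)-9=-17
after sub $t4, $t4, 5: $t4=(-17)-5=-22
after add $t4, $t4, $t3: $t4=(-22)+4=-18
after sub $t0, $t0, 1: $t0=9-1=8
cmp $t0, 6  (cmp 8,6)
bgt again: taken
after sub $t4, $t4, $t0: $t4=(-18)-8=-26
after sub $t4, $t4, 5: $t4=(-26)-5=-31
after add $t4, $t4, $t3: $t4=(-31)+4=-27
after sub $t0, $t0, 1: $t0=8-1=7
cmp $t0, 6  (cmp 7,6)
bgt again: taken
after sub $t4, $t4, $t0: $t4=(-27)-7=-34
after sub $t4, $t4, 5: $t4=(-34)-5=-39
after add $t4, $t4, $t3: $t4=(-39)+4=-35
after sub $t0, $t0, 1: $t0=7-1=6
cmp $t0, 6  (cmp 6,6)
bgt again: not taken
after add $t4, $t4, 20: $t4=(-35)+20=-15
halt.

-15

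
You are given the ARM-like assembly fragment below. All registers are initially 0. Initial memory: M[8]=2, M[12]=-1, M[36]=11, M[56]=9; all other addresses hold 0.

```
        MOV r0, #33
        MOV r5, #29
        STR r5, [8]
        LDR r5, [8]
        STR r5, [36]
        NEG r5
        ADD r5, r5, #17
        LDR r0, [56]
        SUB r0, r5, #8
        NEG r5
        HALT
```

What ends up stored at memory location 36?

after MOV r0, #33: r0=33
after MOV r5, #29: r5=29
STR r5, [8] → M[8]=29
after LDR r5, [8]: r5=M[8]=29
STR r5, [36] → M[36]=29
after NEG r5: r5=-(29)=-29
after ADD r5, r5, #17: r5=(-29)+17=-12
after LDR r0, [56]: r0=M[56]=9
after SUB r0, r5, #8: r0=(-12)-8=-20
after NEG r5: r5=-(-12)=12
halt.

29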